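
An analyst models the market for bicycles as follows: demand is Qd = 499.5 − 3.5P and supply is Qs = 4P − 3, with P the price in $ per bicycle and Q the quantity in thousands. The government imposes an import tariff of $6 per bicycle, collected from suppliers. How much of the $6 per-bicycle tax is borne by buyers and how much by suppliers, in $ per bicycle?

Before the tax: set 499.5 − 3.5P = 4P − 3 → P* = $67, Q* = 265.
With the tax collected from suppliers, supply shifts: Qs = 4(P − 6) − 3.
Solving gives Q = 253.8 with buyers paying $70.2 and suppliers receiving $64.2 (the $6 wedge).
Burden on buyers: $3.2; on suppliers: $2.8. (They sum to $6.)
The less price-elastic side of the market bears the larger share of a per-unit tax.

Buyers bear $3.2 per bicycle; suppliers bear $2.8 per bicycle.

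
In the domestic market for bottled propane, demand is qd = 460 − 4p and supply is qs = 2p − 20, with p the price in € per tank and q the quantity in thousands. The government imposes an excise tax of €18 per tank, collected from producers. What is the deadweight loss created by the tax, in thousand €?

Before the tax: set 460 − 4p = 2p − 20 → p* = €80, q* = 140.
With the tax collected from producers, supply shifts: qs = 2(p − 18) − 20.
New equilibrium: consumers pay €86, producers receive €68, q = 116. (Wedge: pb − ps = 18.)
Quantity falls by |ΔQ| = |140 − 116| = 24.
DWL = ½ · t · |ΔQ| = ½ · 18 · 24 = €216.

Deadweight loss = €216 thousand.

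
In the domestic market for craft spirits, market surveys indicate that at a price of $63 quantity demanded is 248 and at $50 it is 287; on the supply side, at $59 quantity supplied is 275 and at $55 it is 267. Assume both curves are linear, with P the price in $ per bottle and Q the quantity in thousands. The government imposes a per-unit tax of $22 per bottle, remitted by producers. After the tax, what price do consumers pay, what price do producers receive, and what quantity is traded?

Demand slope: (287 − 248)/(50 − 63) = -3, so Qd = 437 − 3P.
Supply slope: (267 − 275)/(55 − 59) = 2, so Qs = 2P + 157.
Before the tax: set 437 − 3P = 2P + 157 → P* = $56, Q* = 269.
With the tax collected from producers, supply shifts: Qs = 2(P − 22) + 157.
Solving gives Q = 242.6 with consumers paying $64.8 and producers receiving $42.8 (the $22 wedge).

Consumers pay $64.8; producers receive $42.8; quantity = 242.6.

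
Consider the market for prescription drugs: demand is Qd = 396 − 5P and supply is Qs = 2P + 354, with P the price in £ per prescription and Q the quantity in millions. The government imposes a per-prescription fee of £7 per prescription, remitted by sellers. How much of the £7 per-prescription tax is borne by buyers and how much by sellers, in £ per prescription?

Buyers bear £2 per prescription; sellers bear £5 per prescription.

Without the tax, 396 − 5P = 2P + 354 gives 7P = 42, so P* = £6 and Q* = 366.
With the tax collected from sellers, supply shifts: Qs = 2(P − 7) + 354.
Solving gives Q = 356 with buyers paying £8 and sellers receiving £1 (the £7 wedge).
Burden on buyers: £2; on sellers: £5. (They sum to £7.)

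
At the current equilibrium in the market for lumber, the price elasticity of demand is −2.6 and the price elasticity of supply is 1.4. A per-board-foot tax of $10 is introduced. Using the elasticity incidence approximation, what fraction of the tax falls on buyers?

Incidence ratio: buyers' share ≈ εs / (εs + |εd|) = 1.4 / (1.4 + 2.6) = 0.35.
Supply is the less elastic side, so buyers bear the smaller share.

Buyers' share ≈ 0.35.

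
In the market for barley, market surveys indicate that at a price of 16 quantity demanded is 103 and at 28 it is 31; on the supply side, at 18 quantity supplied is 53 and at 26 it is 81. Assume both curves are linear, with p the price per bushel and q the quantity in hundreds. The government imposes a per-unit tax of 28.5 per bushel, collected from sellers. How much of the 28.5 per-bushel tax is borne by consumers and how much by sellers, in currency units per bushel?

Consumers bear 10.5 per bushel; sellers bear 18 per bushel.

Demand slope: (31 − 103)/(28 − 16) = -6, so qd = 199 − 6p.
Supply slope: (81 − 53)/(26 − 18) = 3.5, so qs = 3.5p − 10.
Before the tax: set 199 − 6p = 3.5p − 10 → p* = 22, q* = 67.
With the tax collected from sellers, supply shifts: qs = 3.5(p − 28.5) − 10.
Solving gives q = 4 with consumers paying 32.5 and sellers receiving 4 (the 28.5 wedge).
Burden on consumers: 10.5; on sellers: 18. (They sum to 28.5.)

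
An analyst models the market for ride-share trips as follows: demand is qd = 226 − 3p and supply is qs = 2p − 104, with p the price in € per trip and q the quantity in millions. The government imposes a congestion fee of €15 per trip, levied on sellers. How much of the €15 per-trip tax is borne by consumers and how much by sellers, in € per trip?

Before the tax: set 226 − 3p = 2p − 104 → p* = €66, q* = 28.
With the tax collected from sellers, supply shifts: qs = 2(p − 15) − 104.
New equilibrium: consumers pay €72, sellers receive €57, q = 10. (Wedge: pb − ps = 15.)
Burden on consumers: €6; on sellers: €9. (They sum to €15.)
The less price-elastic side of the market bears the larger share of a per-unit tax.

Consumers bear €6 per trip; sellers bear €9 per trip.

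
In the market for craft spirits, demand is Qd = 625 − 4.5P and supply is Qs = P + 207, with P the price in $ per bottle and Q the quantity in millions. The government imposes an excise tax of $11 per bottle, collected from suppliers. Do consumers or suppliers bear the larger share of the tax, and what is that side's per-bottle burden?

Before the tax: set 625 − 4.5P = P + 207 → P* = $76, Q* = 283.
With the tax collected from suppliers, supply shifts: Qs = (P − 11) + 207.
Solving gives Q = 274 with consumers paying $78 and suppliers receiving $67 (the $11 wedge).
Per-bottle burden: consumers $2, suppliers $9.
Suppliers take the larger share because supply is less price-elastic here (demand slope 4.5 vs supply slope 1).
The less price-elastic side of the market bears the larger share of a per-unit tax.

Suppliers bear the larger share: $9 per bottle.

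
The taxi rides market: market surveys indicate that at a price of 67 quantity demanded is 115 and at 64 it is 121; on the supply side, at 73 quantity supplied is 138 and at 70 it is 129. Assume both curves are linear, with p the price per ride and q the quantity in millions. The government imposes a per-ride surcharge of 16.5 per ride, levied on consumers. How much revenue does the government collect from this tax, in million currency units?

Demand slope: (121 − 115)/(64 − 67) = -2, so qd = 249 − 2p.
Supply slope: (129 − 138)/(70 − 73) = 3, so qs = 3p − 81.
Before the tax: set 249 − 2p = 3p − 81 → p* = 66, q* = 117.
With the tax collected from consumers, demand (in seller-price terms) shifts: qd = 249 − 2(p + 16.5).
Solving gives q = 97.2 with consumers paying 75.9 and suppliers receiving 59.4 (the 16.5 wedge).
Revenue = t · Q = 16.5 · 97.2 = 1603.8.

Tax revenue = 1603.8 million.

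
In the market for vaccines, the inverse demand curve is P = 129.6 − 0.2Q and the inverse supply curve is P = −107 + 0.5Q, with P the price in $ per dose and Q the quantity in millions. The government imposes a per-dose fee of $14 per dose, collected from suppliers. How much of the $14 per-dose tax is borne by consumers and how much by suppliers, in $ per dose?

Rewrite in direct form: Qd = 648 − 5P and Qs = 2P + 214.
Without the tax, 648 − 5P = 2P + 214 gives 7P = 434, so P* = $62 and Q* = 338.
With the tax collected from suppliers, supply shifts: Qs = 2(P − 14) + 214.
Solving gives Q = 318 with consumers paying $66 and suppliers receiving $52 (the $14 wedge).
Burden on consumers: $4; on suppliers: $10. (They sum to $14.)

Consumers bear $4 per dose; suppliers bear $10 per dose.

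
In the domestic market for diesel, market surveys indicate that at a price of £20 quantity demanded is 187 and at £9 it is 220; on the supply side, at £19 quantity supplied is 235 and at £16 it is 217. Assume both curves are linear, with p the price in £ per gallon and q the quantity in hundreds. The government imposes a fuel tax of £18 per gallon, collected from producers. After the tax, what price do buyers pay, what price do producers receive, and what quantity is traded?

Demand slope: (220 − 187)/(9 − 20) = -3, so qd = 247 − 3p.
Supply slope: (217 − 235)/(16 − 19) = 6, so qs = 6p + 121.
Without the tax, 247 − 3p = 6p + 121 gives 9p = 126, so p* = £14 and q* = 205.
With the tax collected from producers, supply shifts: qs = 6(p − 18) + 121.
Solving gives q = 169 with buyers paying £26 and producers receiving £8 (the £18 wedge).
The less price-elastic side of the market bears the larger share of a per-unit tax.

Buyers pay £26; producers receive £8; quantity = 169.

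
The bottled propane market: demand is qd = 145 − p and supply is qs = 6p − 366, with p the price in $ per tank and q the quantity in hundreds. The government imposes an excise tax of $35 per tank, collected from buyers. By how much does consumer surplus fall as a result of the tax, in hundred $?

Before the tax: set 145 − p = 6p − 366 → p* = $73, q* = 72.
With the tax collected from buyers, demand (in seller-price terms) shifts: qd = 145 − (p + 35).
Solving gives q = 42 with buyers paying $103 and producers receiving $68 (the $35 wedge).
ΔCS is the trapezoid between Q = 42 and Q = 72 of height $30: ½ · (72 + 42) · 30 = $1710.

Consumer surplus falls by $1710 hundred.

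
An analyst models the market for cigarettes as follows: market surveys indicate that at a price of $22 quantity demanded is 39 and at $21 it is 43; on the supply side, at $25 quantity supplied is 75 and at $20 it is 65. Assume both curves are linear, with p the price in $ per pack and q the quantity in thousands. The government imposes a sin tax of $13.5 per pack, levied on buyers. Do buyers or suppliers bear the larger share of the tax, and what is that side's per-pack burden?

Suppliers bear the larger share: $9 per pack.

Demand slope: (43 − 39)/(21 − 22) = -4, so qd = 127 − 4p.
Supply slope: (65 − 75)/(20 − 25) = 2, so qs = 2p + 25.
Without the tax, 127 − 4p = 2p + 25 gives 6p = 102, so p* = $17 and q* = 59.
With the tax collected from buyers, demand (in seller-price terms) shifts: qd = 127 − 4(p + 13.5).
Solving gives q = 41 with buyers paying $21.5 and suppliers receiving $8 (the $13.5 wedge).
Per-pack burden: buyers $4.5, suppliers $9.
Suppliers take the larger share because supply is less price-elastic here (demand slope 4 vs supply slope 2).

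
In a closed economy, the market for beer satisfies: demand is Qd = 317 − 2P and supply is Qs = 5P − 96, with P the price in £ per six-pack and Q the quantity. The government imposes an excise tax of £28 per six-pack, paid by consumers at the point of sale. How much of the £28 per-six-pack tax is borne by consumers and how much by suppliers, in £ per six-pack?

Before the tax: set 317 − 2P = 5P − 96 → P* = £59, Q* = 199.
With the tax collected from consumers, demand (in seller-price terms) shifts: Qd = 317 − 2(P + 28).
New equilibrium: consumers pay £79, suppliers receive £51, Q = 159. (Wedge: Pb − Ps = 28.)
Burden on consumers: £20; on suppliers: £8. (They sum to £28.)
The less price-elastic side of the market bears the larger share of a per-unit tax.

Consumers bear £20 per six-pack; suppliers bear £8 per six-pack.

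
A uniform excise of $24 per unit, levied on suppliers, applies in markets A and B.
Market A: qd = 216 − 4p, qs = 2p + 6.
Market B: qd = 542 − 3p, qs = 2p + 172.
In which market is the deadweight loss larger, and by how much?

Market A: pre-tax p* = $35, q* = 76; post-tax q = 44; deadweight loss = $384.
Market B: pre-tax p* = $74, q* = 320; post-tax q = 291.2; deadweight loss = $345.6.
Difference: $384 vs $345.6 → market A is larger by $38.4.

Market A, by $38.4.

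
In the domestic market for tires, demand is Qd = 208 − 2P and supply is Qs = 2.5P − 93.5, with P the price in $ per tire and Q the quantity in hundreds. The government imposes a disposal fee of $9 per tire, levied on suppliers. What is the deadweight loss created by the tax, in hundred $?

Deadweight loss = $45 hundred.

Without the tax, 208 − 2P = 2.5P − 93.5 gives 4.5P = 301.5, so P* = $67 and Q* = 74.
With the tax collected from suppliers, supply shifts: Qs = 2.5(P − 9) − 93.5.
New equilibrium: consumers pay $72, suppliers receive $63, Q = 64. (Wedge: Pb − Ps = 9.)
Quantity falls by |ΔQ| = |74 − 64| = 10.
DWL = ½ · t · |ΔQ| = ½ · 9 · 10 = $45.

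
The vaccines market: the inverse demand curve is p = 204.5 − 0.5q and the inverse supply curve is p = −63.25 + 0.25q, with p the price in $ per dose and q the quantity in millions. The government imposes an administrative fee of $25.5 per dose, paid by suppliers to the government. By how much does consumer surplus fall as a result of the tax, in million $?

Rewrite in direct form: qd = 409 − 2p and qs = 4p + 253.
Without the tax, 409 − 2p = 4p + 253 gives 6p = 156, so p* = $26 and q* = 357.
With the tax collected from suppliers, supply shifts: qs = 4(p − 25.5) + 253.
Solving gives q = 323 with buyers paying $43 and suppliers receiving $17.5 (the $25.5 wedge).
ΔCS is the trapezoid between Q = 323 and Q = 357 of height $17: ½ · (357 + 323) · 17 = $5780.

Consumer surplus falls by $5780 million.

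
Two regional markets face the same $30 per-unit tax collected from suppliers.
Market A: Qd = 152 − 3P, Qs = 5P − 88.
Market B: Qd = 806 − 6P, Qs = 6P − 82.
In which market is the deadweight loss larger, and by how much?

Market A: pre-tax P* = $30, Q* = 62; post-tax Q = 5.75; deadweight loss = $843.75.
Market B: pre-tax P* = $74, Q* = 362; post-tax Q = 272; deadweight loss = $1350.
Difference: $843.75 vs $1350 → market B is larger by $506.25.

Market B, by $506.25.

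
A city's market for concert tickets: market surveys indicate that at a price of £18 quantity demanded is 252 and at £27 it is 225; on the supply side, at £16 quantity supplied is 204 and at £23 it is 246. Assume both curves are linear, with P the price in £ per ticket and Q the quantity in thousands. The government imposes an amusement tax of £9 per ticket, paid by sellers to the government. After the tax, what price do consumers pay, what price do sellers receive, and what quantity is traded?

Demand slope: (225 − 252)/(27 − 18) = -3, so Qd = 306 − 3P.
Supply slope: (246 − 204)/(23 − 16) = 6, so Qs = 6P + 108.
Before the tax: set 306 − 3P = 6P + 108 → P* = £22, Q* = 240.
With the tax collected from sellers, supply shifts: Qs = 6(P − 9) + 108.
Solving gives Q = 222 with consumers paying £28 and sellers receiving £19 (the £9 wedge).

Consumers pay £28; sellers receive £19; quantity = 222.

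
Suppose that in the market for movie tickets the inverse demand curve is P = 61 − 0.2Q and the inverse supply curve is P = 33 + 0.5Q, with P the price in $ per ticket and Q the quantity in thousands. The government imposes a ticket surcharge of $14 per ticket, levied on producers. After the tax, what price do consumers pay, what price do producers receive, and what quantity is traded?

Rewrite in direct form: Qd = 305 − 5P and Qs = 2P − 66.
Without the tax, 305 − 5P = 2P − 66 gives 7P = 371, so P* = $53 and Q* = 40.
With the tax collected from producers, supply shifts: Qs = 2(P − 14) − 66.
Solving gives Q = 20 with consumers paying $57 and producers receiving $43 (the $14 wedge).
The less price-elastic side of the market bears the larger share of a per-unit tax.

Consumers pay $57; producers receive $43; quantity = 20.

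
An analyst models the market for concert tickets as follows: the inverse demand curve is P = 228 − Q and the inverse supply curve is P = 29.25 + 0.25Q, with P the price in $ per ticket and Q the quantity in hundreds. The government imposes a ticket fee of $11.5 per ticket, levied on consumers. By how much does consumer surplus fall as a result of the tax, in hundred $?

Rewrite in direct form: Qd = 228 − P and Qs = 4P − 117.
Without the tax, 228 − P = 4P − 117 gives 5P = 345, so P* = $69 and Q* = 159.
With the tax collected from consumers, demand (in seller-price terms) shifts: Qd = 228 − (P + 11.5).
Solving gives Q = 149.8 with consumers paying $78.2 and sellers receiving $66.7 (the $11.5 wedge).
ΔCS is the trapezoid between Q = 149.8 and Q = 159 of height $9.2: ½ · (159 + 149.8) · 9.2 = $1420.48.

Consumer surplus falls by $1420.48 hundred.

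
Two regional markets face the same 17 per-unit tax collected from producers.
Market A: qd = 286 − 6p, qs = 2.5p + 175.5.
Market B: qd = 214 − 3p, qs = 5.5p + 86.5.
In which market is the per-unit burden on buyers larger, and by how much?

Market B, by 6.

Market A: pre-tax p* = 13, q* = 208; post-tax q = 178; per-unit burden on buyers = 5.
Market B: pre-tax p* = 15, q* = 169; post-tax q = 136; per-unit burden on buyers = 11.
Difference: 5 vs 11 → market B is larger by 6.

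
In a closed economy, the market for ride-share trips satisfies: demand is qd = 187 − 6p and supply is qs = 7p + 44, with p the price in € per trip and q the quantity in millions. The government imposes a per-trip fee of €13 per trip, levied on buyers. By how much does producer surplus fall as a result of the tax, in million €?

Before the tax: set 187 − 6p = 7p + 44 → p* = €11, q* = 121.
With the tax collected from buyers, demand (in seller-price terms) shifts: qd = 187 − 6(p + 13).
Solving gives q = 79 with buyers paying €18 and sellers receiving €5 (the €13 wedge).
ΔPS is the trapezoid between Q = 79 and Q = 121 of height €6: ½ · (121 + 79) · 6 = €600.

Producer surplus falls by €600 million.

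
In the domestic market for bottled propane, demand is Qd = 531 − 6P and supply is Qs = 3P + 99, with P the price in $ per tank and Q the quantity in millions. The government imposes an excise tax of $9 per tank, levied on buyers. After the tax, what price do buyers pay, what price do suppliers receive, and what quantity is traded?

Before the tax: set 531 − 6P = 3P + 99 → P* = $48, Q* = 243.
With the tax collected from buyers, demand (in seller-price terms) shifts: Qd = 531 − 6(P + 9).
Solving gives Q = 225 with buyers paying $51 and suppliers receiving $42 (the $9 wedge).

Buyers pay $51; suppliers receive $42; quantity = 225.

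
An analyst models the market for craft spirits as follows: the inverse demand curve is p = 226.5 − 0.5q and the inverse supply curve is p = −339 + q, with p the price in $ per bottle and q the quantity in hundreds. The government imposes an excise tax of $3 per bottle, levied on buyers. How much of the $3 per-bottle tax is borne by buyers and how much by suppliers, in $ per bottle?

Buyers bear $1 per bottle; suppliers bear $2 per bottle.

Rewrite in direct form: qd = 453 − 2p and qs = p + 339.
Without the tax, 453 − 2p = p + 339 gives 3p = 114, so p* = $38 and q* = 377.
With the tax collected from buyers, demand (in seller-price terms) shifts: qd = 453 − 2(p + 3).
Solving gives q = 375 with buyers paying $39 and suppliers receiving $36 (the $3 wedge).
Burden on buyers: $1; on suppliers: $2. (They sum to $3.)
The less price-elastic side of the market bears the larger share of a per-unit tax.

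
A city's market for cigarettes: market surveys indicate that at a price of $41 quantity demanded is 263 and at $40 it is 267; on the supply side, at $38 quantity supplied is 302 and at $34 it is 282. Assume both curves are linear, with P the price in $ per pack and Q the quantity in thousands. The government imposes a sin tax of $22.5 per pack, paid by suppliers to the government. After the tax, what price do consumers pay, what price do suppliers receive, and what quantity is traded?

Consumers pay $47.5; suppliers receive $25; quantity = 237.

Demand slope: (267 − 263)/(40 − 41) = -4, so Qd = 427 − 4P.
Supply slope: (282 − 302)/(34 − 38) = 5, so Qs = 5P + 112.
Before the tax: set 427 − 4P = 5P + 112 → P* = $35, Q* = 287.
With the tax collected from suppliers, supply shifts: Qs = 5(P − 22.5) + 112.
New equilibrium: consumers pay $47.5, suppliers receive $25, Q = 237. (Wedge: Pb − Ps = 22.5.)
The less price-elastic side of the market bears the larger share of a per-unit tax.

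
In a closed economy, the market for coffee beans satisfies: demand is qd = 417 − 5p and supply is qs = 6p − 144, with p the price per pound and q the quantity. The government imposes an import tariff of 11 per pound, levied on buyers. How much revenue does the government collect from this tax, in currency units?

Before the tax: set 417 − 5p = 6p − 144 → p* = 51, q* = 162.
With the tax collected from buyers, demand (in seller-price terms) shifts: qd = 417 − 5(p + 11).
New equilibrium: buyers pay 57, sellers receive 46, q = 132. (Wedge: pb − ps = 11.)
Revenue = t · Q = 11 · 132 = 1452.

Tax revenue = 1452.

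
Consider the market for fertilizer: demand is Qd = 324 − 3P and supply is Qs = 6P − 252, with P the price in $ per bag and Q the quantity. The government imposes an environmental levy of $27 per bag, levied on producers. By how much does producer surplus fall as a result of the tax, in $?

Before the tax: set 324 − 3P = 6P − 252 → P* = $64, Q* = 132.
With the tax collected from producers, supply shifts: Qs = 6(P − 27) − 252.
New equilibrium: buyers pay $82, producers receive $55, Q = 78. (Wedge: Pb − Ps = 27.)
ΔPS is the trapezoid between Q = 78 and Q = 132 of height $9: ½ · (132 + 78) · 9 = $945.

Producer surplus falls by $945.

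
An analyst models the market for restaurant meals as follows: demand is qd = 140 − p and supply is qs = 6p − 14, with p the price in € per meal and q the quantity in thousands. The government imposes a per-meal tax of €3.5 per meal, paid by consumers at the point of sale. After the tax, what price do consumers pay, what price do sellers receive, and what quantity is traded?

Consumers pay €25; sellers receive €21.5; quantity = 115.

Before the tax: set 140 − p = 6p − 14 → p* = €22, q* = 118.
With the tax collected from consumers, demand (in seller-price terms) shifts: qd = 140 − (p + 3.5).
New equilibrium: consumers pay €25, sellers receive €21.5, q = 115. (Wedge: pb − ps = 3.5.)
The less price-elastic side of the market bears the larger share of a per-unit tax.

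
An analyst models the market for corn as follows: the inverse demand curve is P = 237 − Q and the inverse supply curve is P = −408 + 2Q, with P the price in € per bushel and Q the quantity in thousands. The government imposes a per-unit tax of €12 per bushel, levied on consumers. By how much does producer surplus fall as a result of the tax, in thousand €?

Producer surplus falls by €1704 thousand.

Inverting to Q(P) form: Qd = 237 − P; Qs = 0.5P + 204.
Before the tax: set 237 − P = 0.5P + 204 → P* = €22, Q* = 215.
With the tax collected from consumers, demand (in seller-price terms) shifts: Qd = 237 − (P + 12).
Solving gives Q = 211 with consumers paying €26 and producers receiving €14 (the €12 wedge).
ΔPS is the trapezoid between Q = 211 and Q = 215 of height €8: ½ · (215 + 211) · 8 = €1704.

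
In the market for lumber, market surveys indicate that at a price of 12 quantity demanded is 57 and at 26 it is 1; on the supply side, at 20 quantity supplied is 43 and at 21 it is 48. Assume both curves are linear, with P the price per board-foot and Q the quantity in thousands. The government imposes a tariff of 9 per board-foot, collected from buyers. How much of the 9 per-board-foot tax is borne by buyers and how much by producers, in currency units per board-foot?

Buyers bear 5 per board-foot; producers bear 4 per board-foot.

Demand slope: (1 − 57)/(26 − 12) = -4, so Qd = 105 − 4P.
Supply slope: (48 − 43)/(21 − 20) = 5, so Qs = 5P − 57.
Without the tax, 105 − 4P = 5P − 57 gives 9P = 162, so P* = 18 and Q* = 33.
With the tax collected from buyers, demand (in seller-price terms) shifts: Qd = 105 − 4(P + 9).
New equilibrium: buyers pay 23, producers receive 14, Q = 13. (Wedge: Pb − Ps = 9.)
Burden on buyers: 5; on producers: 4. (They sum to 9.)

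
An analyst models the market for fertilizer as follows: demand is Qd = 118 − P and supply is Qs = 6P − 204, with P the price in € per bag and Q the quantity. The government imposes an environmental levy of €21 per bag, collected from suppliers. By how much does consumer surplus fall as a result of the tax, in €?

Before the tax: set 118 − P = 6P − 204 → P* = €46, Q* = 72.
With the tax collected from suppliers, supply shifts: Qs = 6(P − 21) − 204.
Solving gives Q = 54 with consumers paying €64 and suppliers receiving €43 (the €21 wedge).
ΔCS is the trapezoid between Q = 54 and Q = 72 of height €18: ½ · (72 + 54) · 18 = €1134.

Consumer surplus falls by €1134.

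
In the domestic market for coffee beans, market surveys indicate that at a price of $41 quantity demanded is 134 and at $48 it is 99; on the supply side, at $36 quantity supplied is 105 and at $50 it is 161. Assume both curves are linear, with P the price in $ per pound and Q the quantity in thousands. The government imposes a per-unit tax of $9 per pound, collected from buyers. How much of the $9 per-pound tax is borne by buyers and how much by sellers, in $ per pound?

Buyers bear $4 per pound; sellers bear $5 per pound.

Demand slope: (99 − 134)/(48 − 41) = -5, so Qd = 339 − 5P.
Supply slope: (161 − 105)/(50 − 36) = 4, so Qs = 4P − 39.
Without the tax, 339 − 5P = 4P − 39 gives 9P = 378, so P* = $42 and Q* = 129.
With the tax collected from buyers, demand (in seller-price terms) shifts: Qd = 339 − 5(P + 9).
Solving gives Q = 109 with buyers paying $46 and sellers receiving $37 (the $9 wedge).
Burden on buyers: $4; on sellers: $5. (They sum to $9.)
The less price-elastic side of the market bears the larger share of a per-unit tax.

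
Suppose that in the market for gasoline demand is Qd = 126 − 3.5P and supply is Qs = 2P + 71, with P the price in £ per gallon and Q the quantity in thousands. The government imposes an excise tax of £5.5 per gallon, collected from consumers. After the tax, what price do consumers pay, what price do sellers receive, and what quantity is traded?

Without the tax, 126 − 3.5P = 2P + 71 gives 5.5P = 55, so P* = £10 and Q* = 91.
With the tax collected from consumers, demand (in seller-price terms) shifts: Qd = 126 − 3.5(P + 5.5).
Solving gives Q = 84 with consumers paying £12 and sellers receiving £6.5 (the £5.5 wedge).

Consumers pay £12; sellers receive £6.5; quantity = 84.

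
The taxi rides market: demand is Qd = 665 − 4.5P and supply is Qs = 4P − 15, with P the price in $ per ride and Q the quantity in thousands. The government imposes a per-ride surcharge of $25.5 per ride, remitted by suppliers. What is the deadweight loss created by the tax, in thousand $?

Deadweight loss = $688.5 thousand.

Before the tax: set 665 − 4.5P = 4P − 15 → P* = $80, Q* = 305.
With the tax collected from suppliers, supply shifts: Qs = 4(P − 25.5) − 15.
New equilibrium: buyers pay $92, suppliers receive $66.5, Q = 251. (Wedge: Pb − Ps = 25.5.)
Quantity falls by |ΔQ| = |305 − 251| = 54.
DWL = ½ · t · |ΔQ| = ½ · 25.5 · 54 = $688.5.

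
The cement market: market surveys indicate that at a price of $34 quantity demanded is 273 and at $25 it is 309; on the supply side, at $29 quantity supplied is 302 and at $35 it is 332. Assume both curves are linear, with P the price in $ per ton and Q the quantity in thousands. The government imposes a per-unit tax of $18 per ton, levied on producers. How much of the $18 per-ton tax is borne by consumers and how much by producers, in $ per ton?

Consumers bear $10 per ton; producers bear $8 per ton.

Demand slope: (309 − 273)/(25 − 34) = -4, so Qd = 409 − 4P.
Supply slope: (332 − 302)/(35 − 29) = 5, so Qs = 5P + 157.
Before the tax: set 409 − 4P = 5P + 157 → P* = $28, Q* = 297.
With the tax collected from producers, supply shifts: Qs = 5(P − 18) + 157.
Solving gives Q = 257 with consumers paying $38 and producers receiving $20 (the $18 wedge).
Burden on consumers: $10; on producers: $8. (They sum to $18.)
The less price-elastic side of the market bears the larger share of a per-unit tax.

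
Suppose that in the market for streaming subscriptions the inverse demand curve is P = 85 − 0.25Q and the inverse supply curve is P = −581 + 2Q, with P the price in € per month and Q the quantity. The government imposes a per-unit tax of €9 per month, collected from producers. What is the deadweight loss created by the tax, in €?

Inverting to Q(P) form: Qd = 340 − 4P; Qs = 0.5P + 290.5.
Without the tax, 340 − 4P = 0.5P + 290.5 gives 4.5P = 49.5, so P* = €11 and Q* = 296.
With the tax collected from producers, supply shifts: Qs = 0.5(P − 9) + 290.5.
Solving gives Q = 292 with buyers paying €12 and producers receiving €3 (the €9 wedge).
Quantity falls by |ΔQ| = |296 − 292| = 4.
DWL = ½ · t · |ΔQ| = ½ · 9 · 4 = €18.

Deadweight loss = €18.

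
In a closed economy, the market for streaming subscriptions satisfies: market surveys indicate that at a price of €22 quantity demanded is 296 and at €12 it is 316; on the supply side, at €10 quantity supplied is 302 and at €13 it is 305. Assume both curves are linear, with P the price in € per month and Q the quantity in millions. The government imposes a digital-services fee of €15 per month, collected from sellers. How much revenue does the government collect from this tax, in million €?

Demand slope: (316 − 296)/(12 − 22) = -2, so Qd = 340 − 2P.
Supply slope: (305 − 302)/(13 − 10) = 1, so Qs = P + 292.
Without the tax, 340 − 2P = P + 292 gives 3P = 48, so P* = €16 and Q* = 308.
With the tax collected from sellers, supply shifts: Qs = (P − 15) + 292.
Solving gives Q = 298 with consumers paying €21 and sellers receiving €6 (the €15 wedge).
Revenue = t · Q = 15 · 298 = €4470.

Tax revenue = €4470 million.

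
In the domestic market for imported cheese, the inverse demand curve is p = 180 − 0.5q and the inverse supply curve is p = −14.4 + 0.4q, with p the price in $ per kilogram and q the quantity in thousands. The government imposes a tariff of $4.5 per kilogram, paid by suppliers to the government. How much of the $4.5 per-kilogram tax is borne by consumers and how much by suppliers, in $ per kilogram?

Inverting to q(p) form: qd = 360 − 2p; qs = 2.5p + 36.
Without the tax, 360 − 2p = 2.5p + 36 gives 4.5p = 324, so p* = $72 and q* = 216.
With the tax collected from suppliers, supply shifts: qs = 2.5(p − 4.5) + 36.
Solving gives q = 211 with consumers paying $74.5 and suppliers receiving $70 (the $4.5 wedge).
Burden on consumers: $2.5; on suppliers: $2. (They sum to $4.5.)
The less price-elastic side of the market bears the larger share of a per-unit tax.

Consumers bear $2.5 per kilogram; suppliers bear $2 per kilogram.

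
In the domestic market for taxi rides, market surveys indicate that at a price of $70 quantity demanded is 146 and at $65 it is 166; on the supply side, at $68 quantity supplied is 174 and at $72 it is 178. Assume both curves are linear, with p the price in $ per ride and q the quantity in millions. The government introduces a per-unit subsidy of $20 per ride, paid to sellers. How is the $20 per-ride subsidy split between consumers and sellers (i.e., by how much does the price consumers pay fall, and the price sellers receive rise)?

Demand slope: (166 − 146)/(65 − 70) = -4, so qd = 426 − 4p.
Supply slope: (178 − 174)/(72 − 68) = 1, so qs = p + 106.
Without the subsidy, 426 − 4p = p + 106 gives 5p = 320, so p* = $64 and q* = 170.
With a per-unit subsidy paid to sellers, each receives p + 20 per unit sold, so supply becomes qs = (p + 20) + 106.
New equilibrium: consumers pay $60, sellers receive $80, q = 186. (Wedge: pb − ps = −20.)
Gain to consumers: $4; to sellers: $16. (They sum to $20.)

Consumers gain $4 per ride; sellers gain $16 per ride.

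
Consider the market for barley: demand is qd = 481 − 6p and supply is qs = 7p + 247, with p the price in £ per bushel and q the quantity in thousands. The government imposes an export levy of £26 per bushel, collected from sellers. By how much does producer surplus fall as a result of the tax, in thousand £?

Without the tax, 481 − 6p = 7p + 247 gives 13p = 234, so p* = £18 and q* = 373.
With the tax collected from sellers, supply shifts: qs = 7(p − 26) + 247.
Solving gives q = 289 with consumers paying £32 and sellers receiving £6 (the £26 wedge).
ΔPS is the trapezoid between Q = 289 and Q = 373 of height £12: ½ · (373 + 289) · 12 = £3972.

Producer surplus falls by £3972 thousand.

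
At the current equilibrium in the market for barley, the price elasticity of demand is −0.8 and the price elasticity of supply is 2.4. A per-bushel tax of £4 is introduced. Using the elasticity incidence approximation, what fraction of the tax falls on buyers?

Incidence ratio: buyers' share ≈ εs / (εs + |εd|) = 2.4 / (2.4 + 0.8) = 0.75.
Supply is the more elastic side, so buyers bear the larger share.

Buyers' share ≈ 0.75.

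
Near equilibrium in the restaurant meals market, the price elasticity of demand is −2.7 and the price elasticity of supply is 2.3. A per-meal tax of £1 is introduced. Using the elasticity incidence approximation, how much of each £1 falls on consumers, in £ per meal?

Consumers bear ≈ £0.46 per meal.

Incidence ratio: consumers' share ≈ εs / (εs + |εd|) = 2.3 / (2.3 + 2.7) = 0.46.
So consumers bear ≈ 0.46 × £1 = £0.46; producers bear £0.54.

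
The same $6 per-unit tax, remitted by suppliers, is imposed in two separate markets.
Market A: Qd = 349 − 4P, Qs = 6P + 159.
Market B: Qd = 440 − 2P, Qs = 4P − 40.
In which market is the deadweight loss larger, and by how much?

Market A, by $19.2.

Market A: pre-tax P* = $19, Q* = 273; post-tax Q = 258.6; deadweight loss = $43.2.
Market B: pre-tax P* = $80, Q* = 280; post-tax Q = 272; deadweight loss = $24.
Difference: $43.2 vs $24 → market A is larger by $19.2.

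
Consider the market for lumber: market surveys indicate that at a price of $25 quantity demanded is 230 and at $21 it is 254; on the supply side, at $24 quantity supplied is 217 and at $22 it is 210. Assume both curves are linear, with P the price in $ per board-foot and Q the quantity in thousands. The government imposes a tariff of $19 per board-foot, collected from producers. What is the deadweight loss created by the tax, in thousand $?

Deadweight loss = $399 thousand.

Demand slope: (254 − 230)/(21 − 25) = -6, so Qd = 380 − 6P.
Supply slope: (210 − 217)/(22 − 24) = 3.5, so Qs = 3.5P + 133.
Without the tax, 380 − 6P = 3.5P + 133 gives 9.5P = 247, so P* = $26 and Q* = 224.
With the tax collected from producers, supply shifts: Qs = 3.5(P − 19) + 133.
New equilibrium: buyers pay $33, producers receive $14, Q = 182. (Wedge: Pb − Ps = 19.)
Quantity falls by |ΔQ| = |224 − 182| = 42.
DWL = ½ · t · |ΔQ| = ½ · 19 · 42 = $399.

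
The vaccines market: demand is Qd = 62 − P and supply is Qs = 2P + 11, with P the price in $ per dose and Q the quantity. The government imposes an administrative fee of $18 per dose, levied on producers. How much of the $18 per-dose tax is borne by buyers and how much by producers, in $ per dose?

Buyers bear $12 per dose; producers bear $6 per dose.

Before the tax: set 62 − P = 2P + 11 → P* = $17, Q* = 45.
With the tax collected from producers, supply shifts: Qs = 2(P − 18) + 11.
New equilibrium: buyers pay $29, producers receive $11, Q = 33. (Wedge: Pb − Ps = 18.)
Burden on buyers: $12; on producers: $6. (They sum to $18.)
The less price-elastic side of the market bears the larger share of a per-unit tax.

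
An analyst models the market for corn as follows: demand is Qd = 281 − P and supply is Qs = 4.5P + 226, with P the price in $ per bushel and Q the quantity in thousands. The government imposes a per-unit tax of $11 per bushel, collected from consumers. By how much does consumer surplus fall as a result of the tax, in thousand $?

Before the tax: set 281 − P = 4.5P + 226 → P* = $10, Q* = 271.
With the tax collected from consumers, demand (in seller-price terms) shifts: Qd = 281 − (P + 11).
New equilibrium: consumers pay $19, producers receive $8, Q = 262. (Wedge: Pb − Ps = 11.)
ΔCS is the trapezoid between Q = 262 and Q = 271 of height $9: ½ · (271 + 262) · 9 = $2398.5.

Consumer surplus falls by $2398.5 thousand.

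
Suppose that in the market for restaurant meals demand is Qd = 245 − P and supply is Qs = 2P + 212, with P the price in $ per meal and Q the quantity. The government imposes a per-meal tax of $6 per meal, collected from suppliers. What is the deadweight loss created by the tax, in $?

Deadweight loss = $12.

Before the tax: set 245 − P = 2P + 212 → P* = $11, Q* = 234.
With the tax collected from suppliers, supply shifts: Qs = 2(P − 6) + 212.
Solving gives Q = 230 with buyers paying $15 and suppliers receiving $9 (the $6 wedge).
Quantity falls by |ΔQ| = |234 − 230| = 4.
DWL = ½ · t · |ΔQ| = ½ · 6 · 4 = $12.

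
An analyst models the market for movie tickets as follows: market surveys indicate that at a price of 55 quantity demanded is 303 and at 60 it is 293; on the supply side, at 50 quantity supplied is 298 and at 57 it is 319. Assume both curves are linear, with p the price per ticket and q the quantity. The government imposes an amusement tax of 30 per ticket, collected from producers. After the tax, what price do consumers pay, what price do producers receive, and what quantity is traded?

Demand slope: (293 − 303)/(60 − 55) = -2, so qd = 413 − 2p.
Supply slope: (319 − 298)/(57 − 50) = 3, so qs = 3p + 148.
Without the tax, 413 − 2p = 3p + 148 gives 5p = 265, so p* = 53 and q* = 307.
With the tax collected from producers, supply shifts: qs = 3(p − 30) + 148.
Solving gives q = 271 with consumers paying 71 and producers receiving 41 (the 30 wedge).
The less price-elastic side of the market bears the larger share of a per-unit tax.

Consumers pay 71; producers receive 41; quantity = 271.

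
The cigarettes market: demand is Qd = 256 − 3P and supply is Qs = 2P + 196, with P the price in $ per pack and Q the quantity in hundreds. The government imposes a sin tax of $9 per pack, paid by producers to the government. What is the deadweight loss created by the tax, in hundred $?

Before the tax: set 256 − 3P = 2P + 196 → P* = $12, Q* = 220.
With the tax collected from producers, supply shifts: Qs = 2(P − 9) + 196.
New equilibrium: buyers pay $15.6, producers receive $6.6, Q = 209.2. (Wedge: Pb − Ps = 9.)
Quantity falls by |ΔQ| = |220 − 209.2| = 10.8.
DWL = ½ · t · |ΔQ| = ½ · 9 · 10.8 = $48.6.

Deadweight loss = $48.6 hundred.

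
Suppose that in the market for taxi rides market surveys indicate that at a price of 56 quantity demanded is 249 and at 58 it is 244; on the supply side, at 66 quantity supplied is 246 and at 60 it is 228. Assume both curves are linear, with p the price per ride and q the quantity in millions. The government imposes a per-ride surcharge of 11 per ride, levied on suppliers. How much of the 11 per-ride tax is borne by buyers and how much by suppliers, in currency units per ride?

Demand slope: (244 − 249)/(58 − 56) = -2.5, so qd = 389 − 2.5p.
Supply slope: (228 − 246)/(60 − 66) = 3, so qs = 3p + 48.
Before the tax: set 389 − 2.5p = 3p + 48 → p* = 62, q* = 234.
With the tax collected from suppliers, supply shifts: qs = 3(p − 11) + 48.
Solving gives q = 219 with buyers paying 68 and suppliers receiving 57 (the 11 wedge).
Burden on buyers: 6; on suppliers: 5. (They sum to 11.)
The less price-elastic side of the market bears the larger share of a per-unit tax.

Buyers bear 6 per ride; suppliers bear 5 per ride.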